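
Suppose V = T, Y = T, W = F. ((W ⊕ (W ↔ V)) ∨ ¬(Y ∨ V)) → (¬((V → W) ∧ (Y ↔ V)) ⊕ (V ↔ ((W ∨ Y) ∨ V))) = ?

W ↔ V = F ↔ T = F
W ⊕ (W ↔ V) = F ⊕ F = F
Y ∨ V = T ∨ T = T
¬(Y ∨ V) = ¬T = F
(W ⊕ (W ↔ V)) ∨ ¬(Y ∨ V) = F ∨ F = F
V → W = T → F = F
Y ↔ V = T ↔ T = T
(V → W) ∧ (Y ↔ V) = F ∧ T = F
¬((V → W) ∧ (Y ↔ V)) = ¬F = T
W ∨ Y = F ∨ T = T
(W ∨ Y) ∨ V = T ∨ T = T
V ↔ ((W ∨ Y) ∨ V) = T ↔ T = T
¬((V → W) ∧ (Y ↔ V)) ⊕ (V ↔ ((W ∨ Y) ∨ V)) = T ⊕ T = F
((W ⊕ (W ↔ V)) ∨ ¬(Y ∨ V)) → (¬((V → W) ∧ (Y ↔ V)) ⊕ (V ↔ ((W ∨ Y) ∨ V))) = F → F = T

T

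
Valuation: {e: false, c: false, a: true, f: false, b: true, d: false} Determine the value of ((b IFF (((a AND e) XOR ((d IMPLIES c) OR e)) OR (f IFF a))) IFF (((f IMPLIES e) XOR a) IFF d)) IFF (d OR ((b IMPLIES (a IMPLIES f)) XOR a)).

a AND e = true AND false = false
d IMPLIES c = false IMPLIES false = true
(d IMPLIES c) OR e = true OR false = true
(a AND e) XOR ((d IMPLIES c) OR e) = false XOR true = true
f IFF a = false IFF true = false
((a AND e) XOR ((d IMPLIES c) OR e)) OR (f IFF a) = true OR false = true
b IFF (((a AND e) XOR ((d IMPLIES c) OR e)) OR (f IFF a)) = true IFF true = true
f IMPLIES e = false IMPLIES false = true
(f IMPLIES e) XOR a = true XOR true = false
((f IMPLIES e) XOR a) IFF d = false IFF false = true
(b IFF (((a AND e) XOR ((d IMPLIES c) OR e)) OR (f IFF a))) IFF (((f IMPLIES e) XOR a) IFF d) = true IFF true = true
a IMPLIES f = true IMPLIES false = false
b IMPLIES (a IMPLIES f) = true IMPLIES false = false
(b IMPLIES (a IMPLIES f)) XOR a = false XOR true = true
d OR ((b IMPLIES (a IMPLIES f)) XOR a) = false OR true = true
((b IFF (((a AND e) XOR ((d IMPLIES c) OR e)) OR (f IFF a))) IFF (((f IMPLIES e) XOR a) IFF d)) IFF (d OR ((b IMPLIES (a IMPLIES f)) XOR a)) = true IFF true = true

true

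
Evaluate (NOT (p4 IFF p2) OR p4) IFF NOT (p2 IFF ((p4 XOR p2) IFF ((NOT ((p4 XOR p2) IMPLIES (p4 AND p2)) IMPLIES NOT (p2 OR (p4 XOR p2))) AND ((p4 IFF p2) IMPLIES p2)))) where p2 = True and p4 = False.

p4 IFF p2 = False IFF True = False
NOT (p4 IFF p2) = NOT False = True
NOT (p4 IFF p2) OR p4 = True OR False = True
p4 XOR p2 = False XOR True = True
p4 XOR p2 = False XOR True = True
p4 AND p2 = False AND True = False
(p4 XOR p2) IMPLIES (p4 AND p2) = True IMPLIES False = False
NOT ((p4 XOR p2) IMPLIES (p4 AND p2)) = NOT False = True
p4 XOR p2 = False XOR True = True
p2 OR (p4 XOR p2) = True OR True = True
NOT (p2 OR (p4 XOR p2)) = NOT True = False
NOT ((p4 XOR p2) IMPLIES (p4 AND p2)) IMPLIES NOT (p2 OR (p4 XOR p2)) = True IMPLIES False = False
p4 IFF p2 = False IFF True = False
(p4 IFF p2) IMPLIES p2 = False IMPLIES True = True
(NOT ((p4 XOR p2) IMPLIES (p4 AND p2)) IMPLIES NOT (p2 OR (p4 XOR p2))) AND ((p4 IFF p2) IMPLIES p2) = False AND True = False
(p4 XOR p2) IFF ((NOT ((p4 XOR p2) IMPLIES (p4 AND p2)) IMPLIES NOT (p2 OR (p4 XOR p2))) AND ((p4 IFF p2) IMPLIES p2)) = True IFF False = False
p2 IFF ((p4 XOR p2) IFF ((NOT ((p4 XOR p2) IMPLIES (p4 AND p2)) IMPLIES NOT (p2 OR (p4 XOR p2))) AND ((p4 IFF p2) IMPLIES p2))) = True IFF False = False
NOT (p2 IFF ((p4 XOR p2) IFF ((NOT ((p4 XOR p2) IMPLIES (p4 AND p2)) IMPLIES NOT (p2 OR (p4 XOR p2))) AND ((p4 IFF p2) IMPLIES p2)))) = NOT False = True
(NOT (p4 IFF p2) OR p4) IFF NOT (p2 IFF ((p4 XOR p2) IFF ((NOT ((p4 XOR p2) IMPLIES (p4 AND p2)) IMPLIES NOT (p2 OR (p4 XOR p2))) AND ((p4 IFF p2) IMPLIES p2)))) = True IFF True = True

True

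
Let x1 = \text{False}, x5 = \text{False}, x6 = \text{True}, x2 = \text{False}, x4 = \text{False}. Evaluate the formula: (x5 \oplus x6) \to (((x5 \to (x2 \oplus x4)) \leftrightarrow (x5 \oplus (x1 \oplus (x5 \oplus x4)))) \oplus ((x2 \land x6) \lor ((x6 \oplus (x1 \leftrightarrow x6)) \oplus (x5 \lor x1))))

x5 \oplus x6 = \text{False} \oplus \text{True} = \text{True}
x2 \oplus x4 = \text{False} \oplus \text{False} = \text{False}
x5 \to (x2 \oplus x4) = \text{False} \to \text{False} = \text{True}
x5 \oplus x4 = \text{False} \oplus \text{False} = \text{False}
x1 \oplus (x5 \oplus x4) = \text{False} \oplus \text{False} = \text{False}
x5 \oplus (x1 \oplus (x5 \oplus x4)) = \text{False} \oplus \text{False} = \text{False}
(x5 \to (x2 \oplus x4)) \leftrightarrow (x5 \oplus (x1 \oplus (x5 \oplus x4))) = \text{True} \leftrightarrow \text{False} = \text{False}
x2 \land x6 = \text{False} \land \text{True} = \text{False}
x1 \leftrightarrow x6 = \text{False} \leftrightarrow \text{True} = \text{False}
x6 \oplus (x1 \leftrightarrow x6) = \text{True} \oplus \text{False} = \text{True}
x5 \lor x1 = \text{False} \lor \text{False} = \text{False}
(x6 \oplus (x1 \leftrightarrow x6)) \oplus (x5 \lor x1) = \text{True} \oplus \text{False} = \text{True}
(x2 \land x6) \lor ((x6 \oplus (x1 \leftrightarrow x6)) \oplus (x5 \lor x1)) = \text{False} \lor \text{True} = \text{True}
((x5 \to (x2 \oplus x4)) \leftrightarrow (x5 \oplus (x1 \oplus (x5 \oplus x4)))) \oplus ((x2 \land x6) \lor ((x6 \oplus (x1 \leftrightarrow x6)) \oplus (x5 \lor x1))) = \text{False} \oplus \text{True} = \text{True}
(x5 \oplus x6) \to (((x5 \to (x2 \oplus x4)) \leftrightarrow (x5 \oplus (x1 \oplus (x5 \oplus x4)))) \oplus ((x2 \land x6) \lor ((x6 \oplus (x1 \leftrightarrow x6)) \oplus (x5 \lor x1)))) = \text{True} \to \text{True} = \text{True}

\text{True}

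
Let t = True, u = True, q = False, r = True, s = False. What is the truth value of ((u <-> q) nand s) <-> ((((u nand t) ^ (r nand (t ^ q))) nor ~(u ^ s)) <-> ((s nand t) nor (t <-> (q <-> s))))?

False

u <-> q = True <-> False = False
(u <-> q) nand s = False nand False = True
u nand t = True nand True = False
t ^ q = True ^ False = True
r nand (t ^ q) = True nand True = False
(u nand t) ^ (r nand (t ^ q)) = False ^ False = False
u ^ s = True ^ False = True
~(u ^ s) = ~True = False
((u nand t) ^ (r nand (t ^ q))) nor ~(u ^ s) = False nor False = True
s nand t = False nand True = True
q <-> s = False <-> False = True
t <-> (q <-> s) = True <-> True = True
(s nand t) nor (t <-> (q <-> s)) = True nor True = False
(((u nand t) ^ (r nand (t ^ q))) nor ~(u ^ s)) <-> ((s nand t) nor (t <-> (q <-> s))) = True <-> False = False
((u <-> q) nand s) <-> ((((u nand t) ^ (r nand (t ^ q))) nor ~(u ^ s)) <-> ((s nand t) nor (t <-> (q <-> s)))) = True <-> False = False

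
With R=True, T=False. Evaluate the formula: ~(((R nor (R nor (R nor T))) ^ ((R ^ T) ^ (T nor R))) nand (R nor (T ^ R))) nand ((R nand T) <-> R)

True

R nor T = True nor False = False
R nor (R nor T) = True nor False = False
R nor (R nor (R nor T)) = True nor False = False
R ^ T = True ^ False = True
T nor R = False nor True = False
(R ^ T) ^ (T nor R) = True ^ False = True
(R nor (R nor (R nor T))) ^ ((R ^ T) ^ (T nor R)) = False ^ True = True
T ^ R = False ^ True = True
R nor (T ^ R) = True nor True = False
((R nor (R nor (R nor T))) ^ ((R ^ T) ^ (T nor R))) nand (R nor (T ^ R)) = True nand False = True
~(((R nor (R nor (R nor T))) ^ ((R ^ T) ^ (T nor R))) nand (R nor (T ^ R))) = ~True = False
R nand T = True nand False = True
(R nand T) <-> R = True <-> True = True
~(((R nor (R nor (R nor T))) ^ ((R ^ T) ^ (T nor R))) nand (R nor (T ^ R))) nand ((R nand T) <-> R) = False nand True = True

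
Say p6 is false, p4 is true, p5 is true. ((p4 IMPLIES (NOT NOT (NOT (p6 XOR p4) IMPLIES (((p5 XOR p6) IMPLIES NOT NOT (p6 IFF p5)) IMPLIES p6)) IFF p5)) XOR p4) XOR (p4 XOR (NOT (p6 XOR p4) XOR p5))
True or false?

p6 XOR p4 = false XOR true = true
NOT (p6 XOR p4) = NOT true = false
p5 XOR p6 = true XOR false = true
p6 IFF p5 = false IFF true = false
NOT (p6 IFF p5) = NOT false = true
NOT NOT (p6 IFF p5) = NOT true = false
(p5 XOR p6) IMPLIES NOT NOT (p6 IFF p5) = true IMPLIES false = false
((p5 XOR p6) IMPLIES NOT NOT (p6 IFF p5)) IMPLIES p6 = false IMPLIES false = true
NOT (p6 XOR p4) IMPLIES (((p5 XOR p6) IMPLIES NOT NOT (p6 IFF p5)) IMPLIES p6) = false IMPLIES true = true
NOT (NOT (p6 XOR p4) IMPLIES (((p5 XOR p6) IMPLIES NOT NOT (p6 IFF p5)) IMPLIES p6)) = NOT true = false
NOT NOT (NOT (p6 XOR p4) IMPLIES (((p5 XOR p6) IMPLIES NOT NOT (p6 IFF p5)) IMPLIES p6)) = NOT false = true
NOT NOT (NOT (p6 XOR p4) IMPLIES (((p5 XOR p6) IMPLIES NOT NOT (p6 IFF p5)) IMPLIES p6)) IFF p5 = true IFF true = true
p4 IMPLIES (NOT NOT (NOT (p6 XOR p4) IMPLIES (((p5 XOR p6) IMPLIES NOT NOT (p6 IFF p5)) IMPLIES p6)) IFF p5) = true IMPLIES true = true
(p4 IMPLIES (NOT NOT (NOT (p6 XOR p4) IMPLIES (((p5 XOR p6) IMPLIES NOT NOT (p6 IFF p5)) IMPLIES p6)) IFF p5)) XOR p4 = true XOR true = false
p6 XOR p4 = false XOR true = true
NOT (p6 XOR p4) = NOT true = false
NOT (p6 XOR p4) XOR p5 = false XOR true = true
p4 XOR (NOT (p6 XOR p4) XOR p5) = true XOR true = false
((p4 IMPLIES (NOT NOT (NOT (p6 XOR p4) IMPLIES (((p5 XOR p6) IMPLIES NOT NOT (p6 IFF p5)) IMPLIES p6)) IFF p5)) XOR p4) XOR (p4 XOR (NOT (p6 XOR p4) XOR p5)) = false XOR false = false

false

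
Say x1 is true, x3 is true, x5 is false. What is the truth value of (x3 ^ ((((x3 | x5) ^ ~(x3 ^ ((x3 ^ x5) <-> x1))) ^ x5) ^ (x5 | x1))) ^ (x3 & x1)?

1

Substituting x1=1, x3=1, x5=0:
x3 | x5 = 1 | 0 = 1
x3 ^ x5 = 1 ^ 0 = 1
(x3 ^ x5) <-> x1 = 1 <-> 1 = 1
x3 ^ ((x3 ^ x5) <-> x1) = 1 ^ 1 = 0
~(x3 ^ ((x3 ^ x5) <-> x1)) = ~0 = 1
(x3 | x5) ^ ~(x3 ^ ((x3 ^ x5) <-> x1)) = 1 ^ 1 = 0
((x3 | x5) ^ ~(x3 ^ ((x3 ^ x5) <-> x1))) ^ x5 = 0 ^ 0 = 0
x5 | x1 = 0 | 1 = 1
(((x3 | x5) ^ ~(x3 ^ ((x3 ^ x5) <-> x1))) ^ x5) ^ (x5 | x1) = 0 ^ 1 = 1
x3 ^ ((((x3 | x5) ^ ~(x3 ^ ((x3 ^ x5) <-> x1))) ^ x5) ^ (x5 | x1)) = 1 ^ 1 = 0
x3 & x1 = 1 & 1 = 1
(x3 ^ ((((x3 | x5) ^ ~(x3 ^ ((x3 ^ x5) <-> x1))) ^ x5) ^ (x5 | x1))) ^ (x3 & x1) = 0 ^ 1 = 1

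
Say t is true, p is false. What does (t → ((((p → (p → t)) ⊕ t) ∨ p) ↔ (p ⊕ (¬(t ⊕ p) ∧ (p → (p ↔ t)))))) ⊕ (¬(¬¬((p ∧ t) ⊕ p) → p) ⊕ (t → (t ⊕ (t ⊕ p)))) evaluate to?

p → t = F → T = T
p → (p → t) = F → T = T
(p → (p → t)) ⊕ t = T ⊕ T = F
((p → (p → t)) ⊕ t) ∨ p = F ∨ F = F
t ⊕ p = T ⊕ F = T
¬(t ⊕ p) = ¬T = F
p ↔ t = F ↔ T = F
p → (p ↔ t) = F → F = T
¬(t ⊕ p) ∧ (p → (p ↔ t)) = F ∧ T = F
p ⊕ (¬(t ⊕ p) ∧ (p → (p ↔ t))) = F ⊕ F = F
(((p → (p → t)) ⊕ t) ∨ p) ↔ (p ⊕ (¬(t ⊕ p) ∧ (p → (p ↔ t)))) = F ↔ F = T
t → ((((p → (p → t)) ⊕ t) ∨ p) ↔ (p ⊕ (¬(t ⊕ p) ∧ (p → (p ↔ t))))) = T → T = T
p ∧ t = F ∧ T = F
(p ∧ t) ⊕ p = F ⊕ F = F
¬((p ∧ t) ⊕ p) = ¬F = T
¬¬((p ∧ t) ⊕ p) = ¬T = F
¬¬((p ∧ t) ⊕ p) → p = F → F = T
¬(¬¬((p ∧ t) ⊕ p) → p) = ¬T = F
t ⊕ p = T ⊕ F = T
t ⊕ (t ⊕ p) = T ⊕ T = F
t → (t ⊕ (t ⊕ p)) = T → F = F
¬(¬¬((p ∧ t) ⊕ p) → p) ⊕ (t → (t ⊕ (t ⊕ p))) = F ⊕ F = F
(t → ((((p → (p → t)) ⊕ t) ∨ p) ↔ (p ⊕ (¬(t ⊕ p) ∧ (p → (p ↔ t)))))) ⊕ (¬(¬¬((p ∧ t) ⊕ p) → p) ⊕ (t → (t ⊕ (t ⊕ p)))) = T ⊕ F = T

T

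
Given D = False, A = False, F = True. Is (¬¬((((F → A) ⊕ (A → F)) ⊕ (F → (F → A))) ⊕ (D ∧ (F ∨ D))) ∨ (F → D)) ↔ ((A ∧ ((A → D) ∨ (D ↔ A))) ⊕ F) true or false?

True

Substituting D=False, A=False, F=True:
F → A = True → False = False
A → F = False → True = True
(F → A) ⊕ (A → F) = False ⊕ True = True
F → A = True → False = False
F → (F → A) = True → False = False
((F → A) ⊕ (A → F)) ⊕ (F → (F → A)) = True ⊕ False = True
F ∨ D = True ∨ False = True
D ∧ (F ∨ D) = False ∧ True = False
(((F → A) ⊕ (A → F)) ⊕ (F → (F → A))) ⊕ (D ∧ (F ∨ D)) = True ⊕ False = True
¬((((F → A) ⊕ (A → F)) ⊕ (F → (F → A))) ⊕ (D ∧ (F ∨ D))) = ¬True = False
¬¬((((F → A) ⊕ (A → F)) ⊕ (F → (F → A))) ⊕ (D ∧ (F ∨ D))) = ¬False = True
F → D = True → False = False
¬¬((((F → A) ⊕ (A → F)) ⊕ (F → (F → A))) ⊕ (D ∧ (F ∨ D))) ∨ (F → D) = True ∨ False = True
A → D = False → False = True
D ↔ A = False ↔ False = True
(A → D) ∨ (D ↔ A) = True ∨ True = True
A ∧ ((A → D) ∨ (D ↔ A)) = False ∧ True = False
(A ∧ ((A → D) ∨ (D ↔ A))) ⊕ F = False ⊕ True = True
(¬¬((((F → A) ⊕ (A → F)) ⊕ (F → (F → A))) ⊕ (D ∧ (F ∨ D))) ∨ (F → D)) ↔ ((A ∧ ((A → D) ∨ (D ↔ A))) ⊕ F) = True ↔ True = True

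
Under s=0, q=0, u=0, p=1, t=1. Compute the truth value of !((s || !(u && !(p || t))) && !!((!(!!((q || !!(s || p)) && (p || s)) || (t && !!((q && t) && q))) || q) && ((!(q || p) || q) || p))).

p || t = 1 || 1 = 1
!(p || t) = !1 = 0
u && !(p || t) = 0 && 0 = 0
!(u && !(p || t)) = !0 = 1
s || !(u && !(p || t)) = 0 || 1 = 1
s || p = 0 || 1 = 1
!(s || p) = !1 = 0
!!(s || p) = !0 = 1
q || !!(s || p) = 0 || 1 = 1
p || s = 1 || 0 = 1
(q || !!(s || p)) && (p || s) = 1 && 1 = 1
!((q || !!(s || p)) && (p || s)) = !1 = 0
!!((q || !!(s || p)) && (p || s)) = !0 = 1
q && t = 0 && 1 = 0
(q && t) && q = 0 && 0 = 0
!((q && t) && q) = !0 = 1
!!((q && t) && q) = !1 = 0
t && !!((q && t) && q) = 1 && 0 = 0
!!((q || !!(s || p)) && (p || s)) || (t && !!((q && t) && q)) = 1 || 0 = 1
!(!!((q || !!(s || p)) && (p || s)) || (t && !!((q && t) && q))) = !1 = 0
!(!!((q || !!(s || p)) && (p || s)) || (t && !!((q && t) && q))) || q = 0 || 0 = 0
q || p = 0 || 1 = 1
!(q || p) = !1 = 0
!(q || p) || q = 0 || 0 = 0
(!(q || p) || q) || p = 0 || 1 = 1
(!(!!((q || !!(s || p)) && (p || s)) || (t && !!((q && t) && q))) || q) && ((!(q || p) || q) || p) = 0 && 1 = 0
!((!(!!((q || !!(s || p)) && (p || s)) || (t && !!((q && t) && q))) || q) && ((!(q || p) || q) || p)) = !0 = 1
!!((!(!!((q || !!(s || p)) && (p || s)) || (t && !!((q && t) && q))) || q) && ((!(q || p) || q) || p)) = !1 = 0
(s || !(u && !(p || t))) && !!((!(!!((q || !!(s || p)) && (p || s)) || (t && !!((q && t) && q))) || q) && ((!(q || p) || q) || p)) = 1 && 0 = 0
!((s || !(u && !(p || t))) && !!((!(!!((q || !!(s || p)) && (p || s)) || (t && !!((q && t) && q))) || q) && ((!(q || p) || q) || p))) = !0 = 1

1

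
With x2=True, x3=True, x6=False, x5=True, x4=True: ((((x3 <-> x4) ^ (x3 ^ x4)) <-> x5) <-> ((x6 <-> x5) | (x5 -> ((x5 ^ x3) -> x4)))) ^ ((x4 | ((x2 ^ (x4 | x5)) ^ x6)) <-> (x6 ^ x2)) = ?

False

x3 <-> x4 = True <-> True = True
x3 ^ x4 = True ^ True = False
(x3 <-> x4) ^ (x3 ^ x4) = True ^ False = True
((x3 <-> x4) ^ (x3 ^ x4)) <-> x5 = True <-> True = True
x6 <-> x5 = False <-> True = False
x5 ^ x3 = True ^ True = False
(x5 ^ x3) -> x4 = False -> True = True
x5 -> ((x5 ^ x3) -> x4) = True -> True = True
(x6 <-> x5) | (x5 -> ((x5 ^ x3) -> x4)) = False | True = True
(((x3 <-> x4) ^ (x3 ^ x4)) <-> x5) <-> ((x6 <-> x5) | (x5 -> ((x5 ^ x3) -> x4))) = True <-> True = True
x4 | x5 = True | True = True
x2 ^ (x4 | x5) = True ^ True = False
(x2 ^ (x4 | x5)) ^ x6 = False ^ False = False
x4 | ((x2 ^ (x4 | x5)) ^ x6) = True | False = True
x6 ^ x2 = False ^ True = True
(x4 | ((x2 ^ (x4 | x5)) ^ x6)) <-> (x6 ^ x2) = True <-> True = True
((((x3 <-> x4) ^ (x3 ^ x4)) <-> x5) <-> ((x6 <-> x5) | (x5 -> ((x5 ^ x3) -> x4)))) ^ ((x4 | ((x2 ^ (x4 | x5)) ^ x6)) <-> (x6 ^ x2)) = True ^ True = False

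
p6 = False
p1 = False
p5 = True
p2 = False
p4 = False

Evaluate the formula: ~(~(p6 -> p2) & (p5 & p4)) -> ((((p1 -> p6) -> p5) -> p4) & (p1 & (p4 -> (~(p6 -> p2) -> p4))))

p6 -> p2 = False -> False = True
~(p6 -> p2) = ~True = False
p5 & p4 = True & False = False
~(p6 -> p2) & (p5 & p4) = False & False = False
~(~(p6 -> p2) & (p5 & p4)) = ~False = True
p1 -> p6 = False -> False = True
(p1 -> p6) -> p5 = True -> True = True
((p1 -> p6) -> p5) -> p4 = True -> False = False
p6 -> p2 = False -> False = True
~(p6 -> p2) = ~True = False
~(p6 -> p2) -> p4 = False -> False = True
p4 -> (~(p6 -> p2) -> p4) = False -> True = True
p1 & (p4 -> (~(p6 -> p2) -> p4)) = False & True = False
(((p1 -> p6) -> p5) -> p4) & (p1 & (p4 -> (~(p6 -> p2) -> p4))) = False & False = False
~(~(p6 -> p2) & (p5 & p4)) -> ((((p1 -> p6) -> p5) -> p4) & (p1 & (p4 -> (~(p6 -> p2) -> p4)))) = True -> False = False

False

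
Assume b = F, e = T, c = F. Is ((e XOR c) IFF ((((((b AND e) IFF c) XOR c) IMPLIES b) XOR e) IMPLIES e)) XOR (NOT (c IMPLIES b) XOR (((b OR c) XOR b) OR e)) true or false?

F

Substituting b=F, e=T, c=F:
e XOR c = T XOR F = T
b AND e = F AND T = F
(b AND e) IFF c = F IFF F = T
((b AND e) IFF c) XOR c = T XOR F = T
(((b AND e) IFF c) XOR c) IMPLIES b = T IMPLIES F = F
((((b AND e) IFF c) XOR c) IMPLIES b) XOR e = F XOR T = T
(((((b AND e) IFF c) XOR c) IMPLIES b) XOR e) IMPLIES e = T IMPLIES T = T
(e XOR c) IFF ((((((b AND e) IFF c) XOR c) IMPLIES b) XOR e) IMPLIES e) = T IFF T = T
c IMPLIES b = F IMPLIES F = T
NOT (c IMPLIES b) = NOT T = F
b OR c = F OR F = F
(b OR c) XOR b = F XOR F = F
((b OR c) XOR b) OR e = F OR T = T
NOT (c IMPLIES b) XOR (((b OR c) XOR b) OR e) = F XOR T = T
((e XOR c) IFF ((((((b AND e) IFF c) XOR c) IMPLIES b) XOR e) IMPLIES e)) XOR (NOT (c IMPLIES b) XOR (((b OR c) XOR b) OR e)) = T XOR T = F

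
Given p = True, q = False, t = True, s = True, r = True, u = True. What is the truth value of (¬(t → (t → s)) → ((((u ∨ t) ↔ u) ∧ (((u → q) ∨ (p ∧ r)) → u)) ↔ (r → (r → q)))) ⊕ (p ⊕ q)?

t → s = True → True = True
t → (t → s) = True → True = True
¬(t → (t → s)) = ¬True = False
u ∨ t = True ∨ True = True
(u ∨ t) ↔ u = True ↔ True = True
u → q = True → False = False
p ∧ r = True ∧ True = True
(u → q) ∨ (p ∧ r) = False ∨ True = True
((u → q) ∨ (p ∧ r)) → u = True → True = True
((u ∨ t) ↔ u) ∧ (((u → q) ∨ (p ∧ r)) → u) = True ∧ True = True
r → q = True → False = False
r → (r → q) = True → False = False
(((u ∨ t) ↔ u) ∧ (((u → q) ∨ (p ∧ r)) → u)) ↔ (r → (r → q)) = True ↔ False = False
¬(t → (t → s)) → ((((u ∨ t) ↔ u) ∧ (((u → q) ∨ (p ∧ r)) → u)) ↔ (r → (r → q))) = False → False = True
p ⊕ q = True ⊕ False = True
(¬(t → (t → s)) → ((((u ∨ t) ↔ u) ∧ (((u → q) ∨ (p ∧ r)) → u)) ↔ (r → (r → q)))) ⊕ (p ⊕ q) = True ⊕ True = False

False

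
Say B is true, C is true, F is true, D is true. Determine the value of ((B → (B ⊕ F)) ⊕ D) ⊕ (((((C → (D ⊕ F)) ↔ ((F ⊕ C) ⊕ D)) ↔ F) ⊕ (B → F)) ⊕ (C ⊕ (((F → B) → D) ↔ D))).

B ⊕ F = True ⊕ True = False
B → (B ⊕ F) = True → False = False
(B → (B ⊕ F)) ⊕ D = False ⊕ True = True
D ⊕ F = True ⊕ True = False
C → (D ⊕ F) = True → False = False
F ⊕ C = True ⊕ True = False
(F ⊕ C) ⊕ D = False ⊕ True = True
(C → (D ⊕ F)) ↔ ((F ⊕ C) ⊕ D) = False ↔ True = False
((C → (D ⊕ F)) ↔ ((F ⊕ C) ⊕ D)) ↔ F = False ↔ True = False
B → F = True → True = True
(((C → (D ⊕ F)) ↔ ((F ⊕ C) ⊕ D)) ↔ F) ⊕ (B → F) = False ⊕ True = True
F → B = True → True = True
(F → B) → D = True → True = True
((F → B) → D) ↔ D = True ↔ True = True
C ⊕ (((F → B) → D) ↔ D) = True ⊕ True = False
((((C → (D ⊕ F)) ↔ ((F ⊕ C) ⊕ D)) ↔ F) ⊕ (B → F)) ⊕ (C ⊕ (((F → B) → D) ↔ D)) = True ⊕ False = True
((B → (B ⊕ F)) ⊕ D) ⊕ (((((C → (D ⊕ F)) ↔ ((F ⊕ C) ⊕ D)) ↔ F) ⊕ (B → F)) ⊕ (C ⊕ (((F → B) → D) ↔ D))) = True ⊕ True = False

False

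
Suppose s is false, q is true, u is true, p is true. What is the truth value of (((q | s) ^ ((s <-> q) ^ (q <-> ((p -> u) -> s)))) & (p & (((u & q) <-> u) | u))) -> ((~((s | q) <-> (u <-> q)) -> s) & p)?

True

q | s = True | False = True
s <-> q = False <-> True = False
p -> u = True -> True = True
(p -> u) -> s = True -> False = False
q <-> ((p -> u) -> s) = True <-> False = False
(s <-> q) ^ (q <-> ((p -> u) -> s)) = False ^ False = False
(q | s) ^ ((s <-> q) ^ (q <-> ((p -> u) -> s))) = True ^ False = True
u & q = True & True = True
(u & q) <-> u = True <-> True = True
((u & q) <-> u) | u = True | True = True
p & (((u & q) <-> u) | u) = True & True = True
((q | s) ^ ((s <-> q) ^ (q <-> ((p -> u) -> s)))) & (p & (((u & q) <-> u) | u)) = True & True = True
s | q = False | True = True
u <-> q = True <-> True = True
(s | q) <-> (u <-> q) = True <-> True = True
~((s | q) <-> (u <-> q)) = ~True = False
~((s | q) <-> (u <-> q)) -> s = False -> False = True
(~((s | q) <-> (u <-> q)) -> s) & p = True & True = True
(((q | s) ^ ((s <-> q) ^ (q <-> ((p -> u) -> s)))) & (p & (((u & q) <-> u) | u))) -> ((~((s | q) <-> (u <-> q)) -> s) & p) = True -> True = True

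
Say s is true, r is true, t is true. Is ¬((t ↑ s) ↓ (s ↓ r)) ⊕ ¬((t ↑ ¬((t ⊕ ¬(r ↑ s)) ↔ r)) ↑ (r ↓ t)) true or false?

t ↑ s = True ↑ True = False
s ↓ r = True ↓ True = False
(t ↑ s) ↓ (s ↓ r) = False ↓ False = True
¬((t ↑ s) ↓ (s ↓ r)) = ¬True = False
r ↑ s = True ↑ True = False
¬(r ↑ s) = ¬False = True
t ⊕ ¬(r ↑ s) = True ⊕ True = False
(t ⊕ ¬(r ↑ s)) ↔ r = False ↔ True = False
¬((t ⊕ ¬(r ↑ s)) ↔ r) = ¬False = True
t ↑ ¬((t ⊕ ¬(r ↑ s)) ↔ r) = True ↑ True = False
r ↓ t = True ↓ True = False
(t ↑ ¬((t ⊕ ¬(r ↑ s)) ↔ r)) ↑ (r ↓ t) = False ↑ False = True
¬((t ↑ ¬((t ⊕ ¬(r ↑ s)) ↔ r)) ↑ (r ↓ t)) = ¬True = False
¬((t ↑ s) ↓ (s ↓ r)) ⊕ ¬((t ↑ ¬((t ⊕ ¬(r ↑ s)) ↔ r)) ↑ (r ↓ t)) = False ⊕ False = False

False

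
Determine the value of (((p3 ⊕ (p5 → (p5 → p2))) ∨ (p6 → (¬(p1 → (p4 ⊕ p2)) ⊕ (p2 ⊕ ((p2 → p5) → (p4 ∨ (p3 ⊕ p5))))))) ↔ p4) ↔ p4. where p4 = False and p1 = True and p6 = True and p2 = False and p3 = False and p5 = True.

p5 → p2 = True → False = False
p5 → (p5 → p2) = True → False = False
p3 ⊕ (p5 → (p5 → p2)) = False ⊕ False = False
p4 ⊕ p2 = False ⊕ False = False
p1 → (p4 ⊕ p2) = True → False = False
¬(p1 → (p4 ⊕ p2)) = ¬False = True
p2 → p5 = False → True = True
p3 ⊕ p5 = False ⊕ True = True
p4 ∨ (p3 ⊕ p5) = False ∨ True = True
(p2 → p5) → (p4 ∨ (p3 ⊕ p5)) = True → True = True
p2 ⊕ ((p2 → p5) → (p4 ∨ (p3 ⊕ p5))) = False ⊕ True = True
¬(p1 → (p4 ⊕ p2)) ⊕ (p2 ⊕ ((p2 → p5) → (p4 ∨ (p3 ⊕ p5)))) = True ⊕ True = False
p6 → (¬(p1 → (p4 ⊕ p2)) ⊕ (p2 ⊕ ((p2 → p5) → (p4 ∨ (p3 ⊕ p5))))) = True → False = False
(p3 ⊕ (p5 → (p5 → p2))) ∨ (p6 → (¬(p1 → (p4 ⊕ p2)) ⊕ (p2 ⊕ ((p2 → p5) → (p4 ∨ (p3 ⊕ p5)))))) = False ∨ False = False
((p3 ⊕ (p5 → (p5 → p2))) ∨ (p6 → (¬(p1 → (p4 ⊕ p2)) ⊕ (p2 ⊕ ((p2 → p5) → (p4 ∨ (p3 ⊕ p5))))))) ↔ p4 = False ↔ False = True
(((p3 ⊕ (p5 → (p5 → p2))) ∨ (p6 → (¬(p1 → (p4 ⊕ p2)) ⊕ (p2 ⊕ ((p2 → p5) → (p4 ∨ (p3 ⊕ p5))))))) ↔ p4) ↔ p4 = True ↔ False = False

False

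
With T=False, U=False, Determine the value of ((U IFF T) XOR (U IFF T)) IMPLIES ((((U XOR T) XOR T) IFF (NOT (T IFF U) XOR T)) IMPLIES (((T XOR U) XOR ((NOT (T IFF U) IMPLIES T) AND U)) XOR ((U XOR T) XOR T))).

True

U IFF T = False IFF False = True
U IFF T = False IFF False = True
(U IFF T) XOR (U IFF T) = True XOR True = False
U XOR T = False XOR False = False
(U XOR T) XOR T = False XOR False = False
T IFF U = False IFF False = True
NOT (T IFF U) = NOT True = False
NOT (T IFF U) XOR T = False XOR False = False
((U XOR T) XOR T) IFF (NOT (T IFF U) XOR T) = False IFF False = True
T XOR U = False XOR False = False
T IFF U = False IFF False = True
NOT (T IFF U) = NOT True = False
NOT (T IFF U) IMPLIES T = False IMPLIES False = True
(NOT (T IFF U) IMPLIES T) AND U = True AND False = False
(T XOR U) XOR ((NOT (T IFF U) IMPLIES T) AND U) = False XOR False = False
U XOR T = False XOR False = False
(U XOR T) XOR T = False XOR False = False
((T XOR U) XOR ((NOT (T IFF U) IMPLIES T) AND U)) XOR ((U XOR T) XOR T) = False XOR False = False
(((U XOR T) XOR T) IFF (NOT (T IFF U) XOR T)) IMPLIES (((T XOR U) XOR ((NOT (T IFF U) IMPLIES T) AND U)) XOR ((U XOR T) XOR T)) = True IMPLIES False = False
((U IFF T) XOR (U IFF T)) IMPLIES ((((U XOR T) XOR T) IFF (NOT (T IFF U) XOR T)) IMPLIES (((T XOR U) XOR ((NOT (T IFF U) IMPLIES T) AND U)) XOR ((U XOR T) XOR T))) = False IMPLIES False = True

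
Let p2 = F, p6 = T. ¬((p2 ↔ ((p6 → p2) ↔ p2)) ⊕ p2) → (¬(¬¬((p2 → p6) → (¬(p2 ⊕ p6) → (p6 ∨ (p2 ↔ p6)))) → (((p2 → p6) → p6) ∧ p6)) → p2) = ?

T

p6 → p2 = T → F = F
(p6 → p2) ↔ p2 = F ↔ F = T
p2 ↔ ((p6 → p2) ↔ p2) = F ↔ T = F
(p2 ↔ ((p6 → p2) ↔ p2)) ⊕ p2 = F ⊕ F = F
¬((p2 ↔ ((p6 → p2) ↔ p2)) ⊕ p2) = ¬F = T
p2 → p6 = F → T = T
p2 ⊕ p6 = F ⊕ T = T
¬(p2 ⊕ p6) = ¬T = F
p2 ↔ p6 = F ↔ T = F
p6 ∨ (p2 ↔ p6) = T ∨ F = T
¬(p2 ⊕ p6) → (p6 ∨ (p2 ↔ p6)) = F → T = T
(p2 → p6) → (¬(p2 ⊕ p6) → (p6 ∨ (p2 ↔ p6))) = T → T = T
¬((p2 → p6) → (¬(p2 ⊕ p6) → (p6 ∨ (p2 ↔ p6)))) = ¬T = F
¬¬((p2 → p6) → (¬(p2 ⊕ p6) → (p6 ∨ (p2 ↔ p6)))) = ¬F = T
p2 → p6 = F → T = T
(p2 → p6) → p6 = T → T = T
((p2 → p6) → p6) ∧ p6 = T ∧ T = T
¬¬((p2 → p6) → (¬(p2 ⊕ p6) → (p6 ∨ (p2 ↔ p6)))) → (((p2 → p6) → p6) ∧ p6) = T → T = T
¬(¬¬((p2 → p6) → (¬(p2 ⊕ p6) → (p6 ∨ (p2 ↔ p6)))) → (((p2 → p6) → p6) ∧ p6)) = ¬T = F
¬(¬¬((p2 → p6) → (¬(p2 ⊕ p6) → (p6 ∨ (p2 ↔ p6)))) → (((p2 → p6) → p6) ∧ p6)) → p2 = F → F = T
¬((p2 ↔ ((p6 → p2) ↔ p2)) ⊕ p2) → (¬(¬¬((p2 → p6) → (¬(p2 ⊕ p6) → (p6 ∨ (p2 ↔ p6)))) → (((p2 → p6) → p6) ∧ p6)) → p2) = T → T = T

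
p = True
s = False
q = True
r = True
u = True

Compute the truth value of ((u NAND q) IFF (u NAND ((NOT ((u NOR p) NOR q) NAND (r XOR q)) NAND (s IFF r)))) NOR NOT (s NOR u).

Substituting p=True, s=False, q=True, r=True, u=True:
u NAND q = True NAND True = False
u NOR p = True NOR True = False
(u NOR p) NOR q = False NOR True = False
NOT ((u NOR p) NOR q) = NOT False = True
r XOR q = True XOR True = False
NOT ((u NOR p) NOR q) NAND (r XOR q) = True NAND False = True
s IFF r = False IFF True = False
(NOT ((u NOR p) NOR q) NAND (r XOR q)) NAND (s IFF r) = True NAND False = True
u NAND ((NOT ((u NOR p) NOR q) NAND (r XOR q)) NAND (s IFF r)) = True NAND True = False
(u NAND q) IFF (u NAND ((NOT ((u NOR p) NOR q) NAND (r XOR q)) NAND (s IFF r))) = False IFF False = True
s NOR u = False NOR True = False
NOT (s NOR u) = NOT False = True
((u NAND q) IFF (u NAND ((NOT ((u NOR p) NOR q) NAND (r XOR q)) NAND (s IFF r)))) NOR NOT (s NOR u) = True NOR True = False

False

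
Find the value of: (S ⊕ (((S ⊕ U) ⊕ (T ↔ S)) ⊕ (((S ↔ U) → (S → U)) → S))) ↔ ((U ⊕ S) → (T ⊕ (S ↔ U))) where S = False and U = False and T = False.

S ⊕ U = False ⊕ False = False
T ↔ S = False ↔ False = True
(S ⊕ U) ⊕ (T ↔ S) = False ⊕ True = True
S ↔ U = False ↔ False = True
S → U = False → False = True
(S ↔ U) → (S → U) = True → True = True
((S ↔ U) → (S → U)) → S = True → False = False
((S ⊕ U) ⊕ (T ↔ S)) ⊕ (((S ↔ U) → (S → U)) → S) = True ⊕ False = True
S ⊕ (((S ⊕ U) ⊕ (T ↔ S)) ⊕ (((S ↔ U) → (S → U)) → S)) = False ⊕ True = True
U ⊕ S = False ⊕ False = False
S ↔ U = False ↔ False = True
T ⊕ (S ↔ U) = False ⊕ True = True
(U ⊕ S) → (T ⊕ (S ↔ U)) = False → True = True
(S ⊕ (((S ⊕ U) ⊕ (T ↔ S)) ⊕ (((S ↔ U) → (S → U)) → S))) ↔ ((U ⊕ S) → (T ⊕ (S ↔ U))) = True ↔ True = True

True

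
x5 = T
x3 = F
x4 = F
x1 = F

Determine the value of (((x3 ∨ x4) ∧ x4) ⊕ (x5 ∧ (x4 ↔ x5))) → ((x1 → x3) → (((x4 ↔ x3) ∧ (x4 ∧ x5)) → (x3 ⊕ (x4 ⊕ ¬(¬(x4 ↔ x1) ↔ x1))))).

Substituting x5=T, x3=F, x4=F, x1=F:
x3 ∨ x4 = F ∨ F = F
(x3 ∨ x4) ∧ x4 = F ∧ F = F
x4 ↔ x5 = F ↔ T = F
x5 ∧ (x4 ↔ x5) = T ∧ F = F
((x3 ∨ x4) ∧ x4) ⊕ (x5 ∧ (x4 ↔ x5)) = F ⊕ F = F
x1 → x3 = F → F = T
x4 ↔ x3 = F ↔ F = T
x4 ∧ x5 = F ∧ T = F
(x4 ↔ x3) ∧ (x4 ∧ x5) = T ∧ F = F
x4 ↔ x1 = F ↔ F = T
¬(x4 ↔ x1) = ¬T = F
¬(x4 ↔ x1) ↔ x1 = F ↔ F = T
¬(¬(x4 ↔ x1) ↔ x1) = ¬T = F
x4 ⊕ ¬(¬(x4 ↔ x1) ↔ x1) = F ⊕ F = F
x3 ⊕ (x4 ⊕ ¬(¬(x4 ↔ x1) ↔ x1)) = F ⊕ F = F
((x4 ↔ x3) ∧ (x4 ∧ x5)) → (x3 ⊕ (x4 ⊕ ¬(¬(x4 ↔ x1) ↔ x1))) = F → F = T
(x1 → x3) → (((x4 ↔ x3) ∧ (x4 ∧ x5)) → (x3 ⊕ (x4 ⊕ ¬(¬(x4 ↔ x1) ↔ x1)))) = T → T = T
(((x3 ∨ x4) ∧ x4) ⊕ (x5 ∧ (x4 ↔ x5))) → ((x1 → x3) → (((x4 ↔ x3) ∧ (x4 ∧ x5)) → (x3 ⊕ (x4 ⊕ ¬(¬(x4 ↔ x1) ↔ x1))))) = F → T = T

T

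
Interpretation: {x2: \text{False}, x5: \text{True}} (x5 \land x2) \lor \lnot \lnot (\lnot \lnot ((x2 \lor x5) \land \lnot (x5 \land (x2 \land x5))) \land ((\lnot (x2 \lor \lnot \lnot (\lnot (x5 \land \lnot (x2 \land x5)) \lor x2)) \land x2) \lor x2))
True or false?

\text{False}

x5 \land x2 = \text{True} \land \text{False} = \text{False}
x2 \lor x5 = \text{False} \lor \text{True} = \text{True}
x2 \land x5 = \text{False} \land \text{True} = \text{False}
x5 \land (x2 \land x5) = \text{True} \land \text{False} = \text{False}
\lnot (x5 \land (x2 \land x5)) = \lnot \text{False} = \text{True}
(x2 \lor x5) \land \lnot (x5 \land (x2 \land x5)) = \text{True} \land \text{True} = \text{True}
\lnot ((x2 \lor x5) \land \lnot (x5 \land (x2 \land x5))) = \lnot \text{True} = \text{False}
\lnot \lnot ((x2 \lor x5) \land \lnot (x5 \land (x2 \land x5))) = \lnot \text{False} = \text{True}
x2 \land x5 = \text{False} \land \text{True} = \text{False}
\lnot (x2 \land x5) = \lnot \text{False} = \text{True}
x5 \land \lnot (x2 \land x5) = \text{True} \land \text{True} = \text{True}
\lnot (x5 \land \lnot (x2 \land x5)) = \lnot \text{True} = \text{False}
\lnot (x5 \land \lnot (x2 \land x5)) \lor x2 = \text{False} \lor \text{False} = \text{False}
\lnot (\lnot (x5 \land \lnot (x2 \land x5)) \lor x2) = \lnot \text{False} = \text{True}
\lnot \lnot (\lnot (x5 \land \lnot (x2 \land x5)) \lor x2) = \lnot \text{True} = \text{False}
x2 \lor \lnot \lnot (\lnot (x5 \land \lnot (x2 \land x5)) \lor x2) = \text{False} \lor \text{False} = \text{False}
\lnot (x2 \lor \lnot \lnot (\lnot (x5 \land \lnot (x2 \land x5)) \lor x2)) = \lnot \text{False} = \text{True}
\lnot (x2 \lor \lnot \lnot (\lnot (x5 \land \lnot (x2 \land x5)) \lor x2)) \land x2 = \text{True} \land \text{False} = \text{False}
(\lnot (x2 \lor \lnot \lnot (\lnot (x5 \land \lnot (x2 \land x5)) \lor x2)) \land x2) \lor x2 = \text{False} \lor \text{False} = \text{False}
\lnot \lnot ((x2 \lor x5) \land \lnot (x5 \land (x2 \land x5))) \land ((\lnot (x2 \lor \lnot \lnot (\lnot (x5 \land \lnot (x2 \land x5)) \lor x2)) \land x2) \lor x2) = \text{True} \land \text{False} = \text{False}
\lnot (\lnot \lnot ((x2 \lor x5) \land \lnot (x5 \land (x2 \land x5))) \land ((\lnot (x2 \lor \lnot \lnot (\lnot (x5 \land \lnot (x2 \land x5)) \lor x2)) \land x2) \lor x2)) = \lnot \text{False} = \text{True}
\lnot \lnot (\lnot \lnot ((x2 \lor x5) \land \lnot (x5 \land (x2 \land x5))) \land ((\lnot (x2 \lor \lnot \lnot (\lnot (x5 \land \lnot (x2 \land x5)) \lor x2)) \land x2) \lor x2)) = \lnot \text{True} = \text{False}
(x5 \land x2) \lor \lnot \lnot (\lnot \lnot ((x2 \lor x5) \land \lnot (x5 \land (x2 \land x5))) \land ((\lnot (x2 \lor \lnot \lnot (\lnot (x5 \land \lnot (x2 \land x5)) \lor x2)) \land x2) \lor x2)) = \text{False} \lor \text{False} = \text{False}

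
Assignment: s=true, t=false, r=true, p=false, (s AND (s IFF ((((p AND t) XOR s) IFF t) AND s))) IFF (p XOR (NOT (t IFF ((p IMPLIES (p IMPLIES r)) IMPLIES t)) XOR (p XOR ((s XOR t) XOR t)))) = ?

false

Substituting s=true, t=false, r=true, p=false:
p AND t = false AND false = false
(p AND t) XOR s = false XOR true = true
((p AND t) XOR s) IFF t = true IFF false = false
(((p AND t) XOR s) IFF t) AND s = false AND true = false
s IFF ((((p AND t) XOR s) IFF t) AND s) = true IFF false = false
s AND (s IFF ((((p AND t) XOR s) IFF t) AND s)) = true AND false = false
p IMPLIES r = false IMPLIES true = true
p IMPLIES (p IMPLIES r) = false IMPLIES true = true
(p IMPLIES (p IMPLIES r)) IMPLIES t = true IMPLIES false = false
t IFF ((p IMPLIES (p IMPLIES r)) IMPLIES t) = false IFF false = true
NOT (t IFF ((p IMPLIES (p IMPLIES r)) IMPLIES t)) = NOT true = false
s XOR t = true XOR false = true
(s XOR t) XOR t = true XOR false = true
p XOR ((s XOR t) XOR t) = false XOR true = true
NOT (t IFF ((p IMPLIES (p IMPLIES r)) IMPLIES t)) XOR (p XOR ((s XOR t) XOR t)) = false XOR true = true
p XOR (NOT (t IFF ((p IMPLIES (p IMPLIES r)) IMPLIES t)) XOR (p XOR ((s XOR t) XOR t))) = false XOR true = true
(s AND (s IFF ((((p AND t) XOR s) IFF t) AND s))) IFF (p XOR (NOT (t IFF ((p IMPLIES (p IMPLIES r)) IMPLIES t)) XOR (p XOR ((s XOR t) XOR t)))) = false IFF true = false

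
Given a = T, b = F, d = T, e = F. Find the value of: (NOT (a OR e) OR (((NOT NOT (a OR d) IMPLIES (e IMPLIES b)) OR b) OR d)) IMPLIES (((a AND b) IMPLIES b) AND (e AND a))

F

a OR e = T OR F = T
NOT (a OR e) = NOT T = F
a OR d = T OR T = T
NOT (a OR d) = NOT T = F
NOT NOT (a OR d) = NOT F = T
e IMPLIES b = F IMPLIES F = T
NOT NOT (a OR d) IMPLIES (e IMPLIES b) = T IMPLIES T = T
(NOT NOT (a OR d) IMPLIES (e IMPLIES b)) OR b = T OR F = T
((NOT NOT (a OR d) IMPLIES (e IMPLIES b)) OR b) OR d = T OR T = T
NOT (a OR e) OR (((NOT NOT (a OR d) IMPLIES (e IMPLIES b)) OR b) OR d) = F OR T = T
a AND b = T AND F = F
(a AND b) IMPLIES b = F IMPLIES F = T
e AND a = F AND T = F
((a AND b) IMPLIES b) AND (e AND a) = T AND F = F
(NOT (a OR e) OR (((NOT NOT (a OR d) IMPLIES (e IMPLIES b)) OR b) OR d)) IMPLIES (((a AND b) IMPLIES b) AND (e AND a)) = T IMPLIES F = F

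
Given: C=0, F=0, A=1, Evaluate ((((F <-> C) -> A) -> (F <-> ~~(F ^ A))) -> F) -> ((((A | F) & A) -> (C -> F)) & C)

0

F <-> C = 0 <-> 0 = 1
(F <-> C) -> A = 1 -> 1 = 1
F ^ A = 0 ^ 1 = 1
~(F ^ A) = ~1 = 0
~~(F ^ A) = ~0 = 1
F <-> ~~(F ^ A) = 0 <-> 1 = 0
((F <-> C) -> A) -> (F <-> ~~(F ^ A)) = 1 -> 0 = 0
(((F <-> C) -> A) -> (F <-> ~~(F ^ A))) -> F = 0 -> 0 = 1
A | F = 1 | 0 = 1
(A | F) & A = 1 & 1 = 1
C -> F = 0 -> 0 = 1
((A | F) & A) -> (C -> F) = 1 -> 1 = 1
(((A | F) & A) -> (C -> F)) & C = 1 & 0 = 0
((((F <-> C) -> A) -> (F <-> ~~(F ^ A))) -> F) -> ((((A | F) & A) -> (C -> F)) & C) = 1 -> 0 = 0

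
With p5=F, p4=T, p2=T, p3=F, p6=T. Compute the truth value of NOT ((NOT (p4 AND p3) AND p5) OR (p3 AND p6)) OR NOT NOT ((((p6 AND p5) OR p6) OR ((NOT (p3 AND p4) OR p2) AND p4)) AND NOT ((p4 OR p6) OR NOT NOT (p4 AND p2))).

T

p4 AND p3 = T AND F = F
NOT (p4 AND p3) = NOT F = T
NOT (p4 AND p3) AND p5 = T AND F = F
p3 AND p6 = F AND T = F
(NOT (p4 AND p3) AND p5) OR (p3 AND p6) = F OR F = F
NOT ((NOT (p4 AND p3) AND p5) OR (p3 AND p6)) = NOT F = T
p6 AND p5 = T AND F = F
(p6 AND p5) OR p6 = F OR T = T
p3 AND p4 = F AND T = F
NOT (p3 AND p4) = NOT F = T
NOT (p3 AND p4) OR p2 = T OR T = T
(NOT (p3 AND p4) OR p2) AND p4 = T AND T = T
((p6 AND p5) OR p6) OR ((NOT (p3 AND p4) OR p2) AND p4) = T OR T = T
p4 OR p6 = T OR T = T
p4 AND p2 = T AND T = T
NOT (p4 AND p2) = NOT T = F
NOT NOT (p4 AND p2) = NOT F = T
(p4 OR p6) OR NOT NOT (p4 AND p2) = T OR T = T
NOT ((p4 OR p6) OR NOT NOT (p4 AND p2)) = NOT T = F
(((p6 AND p5) OR p6) OR ((NOT (p3 AND p4) OR p2) AND p4)) AND NOT ((p4 OR p6) OR NOT NOT (p4 AND p2)) = T AND F = F
NOT ((((p6 AND p5) OR p6) OR ((NOT (p3 AND p4) OR p2) AND p4)) AND NOT ((p4 OR p6) OR NOT NOT (p4 AND p2))) = NOT F = T
NOT NOT ((((p6 AND p5) OR p6) OR ((NOT (p3 AND p4) OR p2) AND p4)) AND NOT ((p4 OR p6) OR NOT NOT (p4 AND p2))) = NOT T = F
NOT ((NOT (p4 AND p3) AND p5) OR (p3 AND p6)) OR NOT NOT ((((p6 AND p5) OR p6) OR ((NOT (p3 AND p4) OR p2) AND p4)) AND NOT ((p4 OR p6) OR NOT NOT (p4 AND p2))) = T OR F = T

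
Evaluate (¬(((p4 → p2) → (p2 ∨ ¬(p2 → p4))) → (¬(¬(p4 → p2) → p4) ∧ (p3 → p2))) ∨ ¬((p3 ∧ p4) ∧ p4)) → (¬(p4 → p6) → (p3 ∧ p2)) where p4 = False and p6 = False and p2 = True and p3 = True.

p4 → p2 = False → True = True
p2 → p4 = True → False = False
¬(p2 → p4) = ¬False = True
p2 ∨ ¬(p2 → p4) = True ∨ True = True
(p4 → p2) → (p2 ∨ ¬(p2 → p4)) = True → True = True
p4 → p2 = False → True = True
¬(p4 → p2) = ¬True = False
¬(p4 → p2) → p4 = False → False = True
¬(¬(p4 → p2) → p4) = ¬True = False
p3 → p2 = True → True = True
¬(¬(p4 → p2) → p4) ∧ (p3 → p2) = False ∧ True = False
((p4 → p2) → (p2 ∨ ¬(p2 → p4))) → (¬(¬(p4 → p2) → p4) ∧ (p3 → p2)) = True → False = False
¬(((p4 → p2) → (p2 ∨ ¬(p2 → p4))) → (¬(¬(p4 → p2) → p4) ∧ (p3 → p2))) = ¬False = True
p3 ∧ p4 = True ∧ False = False
(p3 ∧ p4) ∧ p4 = False ∧ False = False
¬((p3 ∧ p4) ∧ p4) = ¬False = True
¬(((p4 → p2) → (p2 ∨ ¬(p2 → p4))) → (¬(¬(p4 → p2) → p4) ∧ (p3 → p2))) ∨ ¬((p3 ∧ p4) ∧ p4) = True ∨ True = True
p4 → p6 = False → False = True
¬(p4 → p6) = ¬True = False
p3 ∧ p2 = True ∧ True = True
¬(p4 → p6) → (p3 ∧ p2) = False → True = True
(¬(((p4 → p2) → (p2 ∨ ¬(p2 → p4))) → (¬(¬(p4 → p2) → p4) ∧ (p3 → p2))) ∨ ¬((p3 ∧ p4) ∧ p4)) → (¬(p4 → p6) → (p3 ∧ p2)) = True → True = True

True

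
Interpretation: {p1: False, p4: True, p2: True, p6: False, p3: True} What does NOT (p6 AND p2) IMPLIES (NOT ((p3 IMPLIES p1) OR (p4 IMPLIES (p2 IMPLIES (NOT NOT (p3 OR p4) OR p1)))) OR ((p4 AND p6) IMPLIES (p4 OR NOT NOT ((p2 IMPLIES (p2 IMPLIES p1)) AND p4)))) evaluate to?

True

p6 AND p2 = False AND True = False
NOT (p6 AND p2) = NOT False = True
p3 IMPLIES p1 = True IMPLIES False = False
p3 OR p4 = True OR True = True
NOT (p3 OR p4) = NOT True = False
NOT NOT (p3 OR p4) = NOT False = True
NOT NOT (p3 OR p4) OR p1 = True OR False = True
p2 IMPLIES (NOT NOT (p3 OR p4) OR p1) = True IMPLIES True = True
p4 IMPLIES (p2 IMPLIES (NOT NOT (p3 OR p4) OR p1)) = True IMPLIES True = True
(p3 IMPLIES p1) OR (p4 IMPLIES (p2 IMPLIES (NOT NOT (p3 OR p4) OR p1))) = False OR True = True
NOT ((p3 IMPLIES p1) OR (p4 IMPLIES (p2 IMPLIES (NOT NOT (p3 OR p4) OR p1)))) = NOT True = False
p4 AND p6 = True AND False = False
p2 IMPLIES p1 = True IMPLIES False = False
p2 IMPLIES (p2 IMPLIES p1) = True IMPLIES False = False
(p2 IMPLIES (p2 IMPLIES p1)) AND p4 = False AND True = False
NOT ((p2 IMPLIES (p2 IMPLIES p1)) AND p4) = NOT False = True
NOT NOT ((p2 IMPLIES (p2 IMPLIES p1)) AND p4) = NOT True = False
p4 OR NOT NOT ((p2 IMPLIES (p2 IMPLIES p1)) AND p4) = True OR False = True
(p4 AND p6) IMPLIES (p4 OR NOT NOT ((p2 IMPLIES (p2 IMPLIES p1)) AND p4)) = False IMPLIES True = True
NOT ((p3 IMPLIES p1) OR (p4 IMPLIES (p2 IMPLIES (NOT NOT (p3 OR p4) OR p1)))) OR ((p4 AND p6) IMPLIES (p4 OR NOT NOT ((p2 IMPLIES (p2 IMPLIES p1)) AND p4))) = False OR True = True
NOT (p6 AND p2) IMPLIES (NOT ((p3 IMPLIES p1) OR (p4 IMPLIES (p2 IMPLIES (NOT NOT (p3 OR p4) OR p1)))) OR ((p4 AND p6) IMPLIES (p4 OR NOT NOT ((p2 IMPLIES (p2 IMPLIES p1)) AND p4)))) = True IMPLIES True = True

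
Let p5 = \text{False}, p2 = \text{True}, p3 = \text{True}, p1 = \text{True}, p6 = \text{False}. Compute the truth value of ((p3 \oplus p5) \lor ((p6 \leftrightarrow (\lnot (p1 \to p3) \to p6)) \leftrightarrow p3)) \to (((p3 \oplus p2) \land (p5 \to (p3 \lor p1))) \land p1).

\text{False}

p3 \oplus p5 = \text{True} \oplus \text{False} = \text{True}
p1 \to p3 = \text{True} \to \text{True} = \text{True}
\lnot (p1 \to p3) = \lnot \text{True} = \text{False}
\lnot (p1 \to p3) \to p6 = \text{False} \to \text{False} = \text{True}
p6 \leftrightarrow (\lnot (p1 \to p3) \to p6) = \text{False} \leftrightarrow \text{True} = \text{False}
(p6 \leftrightarrow (\lnot (p1 \to p3) \to p6)) \leftrightarrow p3 = \text{False} \leftrightarrow \text{True} = \text{False}
(p3 \oplus p5) \lor ((p6 \leftrightarrow (\lnot (p1 \to p3) \to p6)) \leftrightarrow p3) = \text{True} \lor \text{False} = \text{True}
p3 \oplus p2 = \text{True} \oplus \text{True} = \text{False}
p3 \lor p1 = \text{True} \lor \text{True} = \text{True}
p5 \to (p3 \lor p1) = \text{False} \to \text{True} = \text{True}
(p3 \oplus p2) \land (p5 \to (p3 \lor p1)) = \text{False} \land \text{True} = \text{False}
((p3 \oplus p2) \land (p5 \to (p3 \lor p1))) \land p1 = \text{False} \land \text{True} = \text{False}
((p3 \oplus p5) \lor ((p6 \leftrightarrow (\lnot (p1 \to p3) \to p6)) \leftrightarrow p3)) \to (((p3 \oplus p2) \land (p5 \to (p3 \lor p1))) \land p1) = \text{True} \to \text{False} = \text{False}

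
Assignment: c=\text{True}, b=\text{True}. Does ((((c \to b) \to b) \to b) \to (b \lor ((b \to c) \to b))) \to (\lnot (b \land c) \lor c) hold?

Substituting c=\text{True}, b=\text{True}:
c \to b = \text{True} \to \text{True} = \text{True}
(c \to b) \to b = \text{True} \to \text{True} = \text{True}
((c \to b) \to b) \to b = \text{True} \to \text{True} = \text{True}
b \to c = \text{True} \to \text{True} = \text{True}
(b \to c) \to b = \text{True} \to \text{True} = \text{True}
b \lor ((b \to c) \to b) = \text{True} \lor \text{True} = \text{True}
(((c \to b) \to b) \to b) \to (b \lor ((b \to c) \to b)) = \text{True} \to \text{True} = \text{True}
b \land c = \text{True} \land \text{True} = \text{True}
\lnot (b \land c) = \lnot \text{True} = \text{False}
\lnot (b \land c) \lor c = \text{False} \lor \text{True} = \text{True}
((((c \to b) \to b) \to b) \to (b \lor ((b \to c) \to b))) \to (\lnot (b \land c) \lor c) = \text{True} \to \text{True} = \text{True}

\text{True}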